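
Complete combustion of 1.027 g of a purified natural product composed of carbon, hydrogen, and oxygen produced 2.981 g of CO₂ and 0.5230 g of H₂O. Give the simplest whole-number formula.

C7H6O

mol C = 2.981 g CO₂ ÷ 44.009 g/mol = 0.067736 mol
mol H = 2 × 0.5230 g H₂O ÷ 18.015 g/mol = 0.058063 mol
mass O = 1.027 − (0.81358 + 0.058527) = 0.15489 g → mol O = 0.15489 ÷ 15.999 = 0.0096815 mol
Divide by the smallest (0.0096815 mol): C 6.996, H 5.997, O 1.000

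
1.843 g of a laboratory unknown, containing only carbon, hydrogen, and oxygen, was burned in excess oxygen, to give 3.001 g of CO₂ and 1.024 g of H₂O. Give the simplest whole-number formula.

C6H10O5

mol C = 3.001 g CO₂ ÷ 44.009 g/mol = 0.068191 mol
mol H = 2 × 1.024 g H₂O ÷ 18.015 g/mol = 0.11368 mol
mass O = 1.843 − (0.81904 + 0.11459) = 0.90937 g → mol O = 0.90937 ÷ 15.999 = 0.056839 mol
Divide by the smallest (0.056839 mol): C 1.200, H 2.000, O 1.000
Multiplying each by 5 gives whole numbers: C 6.00, H 10.00, O 5.00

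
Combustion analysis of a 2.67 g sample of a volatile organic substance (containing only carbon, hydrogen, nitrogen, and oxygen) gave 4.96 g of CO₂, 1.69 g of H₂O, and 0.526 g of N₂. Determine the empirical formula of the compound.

C3H5NO

mol C = 4.96 g CO₂ ÷ 44.009 g/mol = 0.1127 mol
mol H = 2 × 1.69 g H₂O ÷ 18.015 g/mol = 0.1876 mol
mol N = 2 × 0.526 g N₂ ÷ 28.014 g/mol = 0.03755 mol
mass O = 2.67 − (1.354 + 0.1891 + 0.5260) = 0.6012 g → mol O = 0.6012 ÷ 15.999 = 0.03758 mol
Divide by the smallest (0.03755 mol): C 3.001, H 4.996, N 1.000, O 1.001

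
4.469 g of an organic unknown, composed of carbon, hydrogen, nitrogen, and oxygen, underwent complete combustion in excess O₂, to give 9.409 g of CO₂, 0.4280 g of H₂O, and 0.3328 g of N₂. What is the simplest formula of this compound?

C9H2NO4

mol C = 9.409 g CO₂ ÷ 44.009 g/mol = 0.21380 mol
mol H = 2 × 0.4280 g H₂O ÷ 18.015 g/mol = 0.047516 mol
mol N = 2 × 0.3328 g N₂ ÷ 28.014 g/mol = 0.023760 mol
mass O = 4.469 − (2.5679 + 0.047896 + 0.33280) = 1.5204 g → mol O = 1.5204 ÷ 15.999 = 0.095030 mol
Divide by the smallest (0.023760 mol): C 8.998, H 2.000, N 1.000, O 4.000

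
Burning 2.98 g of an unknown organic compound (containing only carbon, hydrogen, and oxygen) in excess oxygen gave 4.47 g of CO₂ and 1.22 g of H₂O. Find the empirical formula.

mol C = 4.47 g CO₂ ÷ 44.009 g/mol = 0.1016 mol
mol H = 2 × 1.22 g H₂O ÷ 18.015 g/mol = 0.1354 mol
mass O = 2.98 − (1.220 + 0.1365) = 1.624 g → mol O = 1.624 ÷ 15.999 = 0.1015 mol
Divide by the smallest (0.1015 mol): C 1.001, H 1.335, O 1.000
Multiplying each by 3 gives whole numbers: C 3.00, H 4.00, O 3.00

C3H4O3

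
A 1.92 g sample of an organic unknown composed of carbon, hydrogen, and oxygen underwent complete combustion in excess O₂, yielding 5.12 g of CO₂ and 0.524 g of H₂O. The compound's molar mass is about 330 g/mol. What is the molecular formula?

C20H10O5

mol C = 5.12 g CO₂ ÷ 44.009 g/mol = 0.1163 mol
mol H = 2 × 0.524 g H₂O ÷ 18.015 g/mol = 0.05817 mol
mass O = 1.92 − (1.397 + 0.05864) = 0.4640 g → mol O = 0.4640 ÷ 15.999 = 0.02900 mol
Divide by the smallest (0.02900 mol): C 4.011, H 2.006, O 1.000
Empirical formula: C4H2O
Empirical-formula mass = 66.06 g/mol; 330 ÷ 66.06 ≈ 5, so the molecular formula is C20H10O5.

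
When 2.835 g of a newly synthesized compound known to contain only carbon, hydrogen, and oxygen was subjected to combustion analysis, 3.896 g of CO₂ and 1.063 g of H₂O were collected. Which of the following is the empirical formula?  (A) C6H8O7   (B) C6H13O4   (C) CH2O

(A) C6H8O7

mol C = 3.896 g CO₂ ÷ 44.009 g/mol = 0.088527 mol
mol H = 2 × 1.063 g H₂O ÷ 18.015 g/mol = 0.11801 mol
mass O = 2.835 − (1.0633 + 0.11896) = 1.6527 g → mol O = 1.6527 ÷ 15.999 = 0.10330 mol
Divide by the smallest (0.088527 mol): C 1.000, H 1.333, O 1.167
Multiplying each by 6 gives whole numbers: C 6.00, H 8.00, O 7.00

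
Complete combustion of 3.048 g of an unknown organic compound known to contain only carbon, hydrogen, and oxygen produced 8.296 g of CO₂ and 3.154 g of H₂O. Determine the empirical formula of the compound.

C7H13O

mol C = 8.296 g CO₂ ÷ 44.009 g/mol = 0.18851 mol
mol H = 2 × 3.154 g H₂O ÷ 18.015 g/mol = 0.35015 mol
mass O = 3.048 − (2.2642 + 0.35295) = 0.43089 g → mol O = 0.43089 ÷ 15.999 = 0.026932 mol
Divide by the smallest (0.026932 mol): C 6.999, H 13.001, O 1.000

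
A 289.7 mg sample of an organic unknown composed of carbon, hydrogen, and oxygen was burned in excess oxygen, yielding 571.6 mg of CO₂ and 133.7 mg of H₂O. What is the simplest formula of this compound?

C7H8O4

mol C = 0.5716 g CO₂ ÷ 44.009 g/mol = 0.012988 mol
mol H = 2 × 0.1337 g H₂O ÷ 18.015 g/mol = 0.014843 mol
mass O = 0.2897 − (0.15600 + 0.014962) = 0.11874 g → mol O = 0.11874 ÷ 15.999 = 0.0074215 mol
Divide by the smallest (0.0074215 mol): C 1.750, H 2.000, O 1.000
Multiplying each by 4 gives whole numbers: C 7.00, H 8.00, O 4.00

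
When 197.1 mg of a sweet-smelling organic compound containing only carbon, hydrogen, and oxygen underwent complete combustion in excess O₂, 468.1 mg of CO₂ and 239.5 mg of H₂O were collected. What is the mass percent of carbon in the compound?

mol C = 0.4681 g CO₂ ÷ 44.009 g/mol = 0.010636 mol
mol H = 2 × 0.2395 g H₂O ÷ 18.015 g/mol = 0.026589 mol
mass O = 0.1971 − (0.12775 + 0.026802) = 0.042544 g → mol O = 0.042544 ÷ 15.999 = 0.0026592 mol
mass % C = 0.12775 g ÷ 0.1971 g × 100%

64.82%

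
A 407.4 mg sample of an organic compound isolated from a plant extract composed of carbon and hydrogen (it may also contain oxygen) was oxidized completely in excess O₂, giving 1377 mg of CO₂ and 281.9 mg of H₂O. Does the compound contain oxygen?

no

mol C = 1.377 g CO₂ ÷ 44.009 g/mol = 0.031289 mol
mol H = 2 × 0.2819 g H₂O ÷ 18.015 g/mol = 0.031296 mol
C and H together account for 0.40736 g — essentially the entire 0.4074 g sample — so the compound contains no oxygen.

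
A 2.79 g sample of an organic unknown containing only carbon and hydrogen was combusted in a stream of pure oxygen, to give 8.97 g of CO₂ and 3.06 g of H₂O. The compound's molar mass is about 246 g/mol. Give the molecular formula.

C18H30

mol C = 8.97 g CO₂ ÷ 44.009 g/mol = 0.2038 mol
mol H = 2 × 3.06 g H₂O ÷ 18.015 g/mol = 0.3397 mol
Divide by the smallest (0.2038 mol): C 1.000, H 1.667
Multiplying each by 3 gives whole numbers: C 3.00, H 5.00
Empirical formula: C3H5
Empirical-formula mass = 41.07 g/mol; 246 ÷ 41.07 ≈ 6, so the molecular formula is C18H30.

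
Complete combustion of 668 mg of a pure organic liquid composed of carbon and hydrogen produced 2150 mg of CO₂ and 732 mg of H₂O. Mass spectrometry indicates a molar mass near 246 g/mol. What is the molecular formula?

mol C = 2.15 g CO₂ ÷ 44.009 g/mol = 0.04885 mol
mol H = 2 × 0.732 g H₂O ÷ 18.015 g/mol = 0.08127 mol
Divide by the smallest (0.04885 mol): C 1.000, H 1.663
Multiplying each by 3 gives whole numbers: C 3.00, H 4.99
Empirical formula: C3H5
Empirical-formula mass = 41.07 g/mol; 246 ÷ 41.07 ≈ 6, so the molecular formula is C18H30.

C18H30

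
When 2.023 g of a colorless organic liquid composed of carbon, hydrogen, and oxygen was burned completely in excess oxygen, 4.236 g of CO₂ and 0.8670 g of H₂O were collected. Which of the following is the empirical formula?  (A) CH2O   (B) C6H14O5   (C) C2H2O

(C) C2H2O

mol C = 4.236 g CO₂ ÷ 44.009 g/mol = 0.096253 mol
mol H = 2 × 0.8670 g H₂O ÷ 18.015 g/mol = 0.096253 mol
mass O = 2.023 − (1.1561 + 0.097023) = 0.76988 g → mol O = 0.76988 ÷ 15.999 = 0.048121 mol
Divide by the smallest (0.048121 mol): C 2.000, H 2.000, O 1.000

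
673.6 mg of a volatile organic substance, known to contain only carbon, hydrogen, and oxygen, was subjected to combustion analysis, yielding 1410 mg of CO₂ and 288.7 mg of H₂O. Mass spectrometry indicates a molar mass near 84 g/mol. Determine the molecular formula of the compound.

C4H4O2

mol C = 1.410 g CO₂ ÷ 44.009 g/mol = 0.032039 mol
mol H = 2 × 0.2887 g H₂O ÷ 18.015 g/mol = 0.032051 mol
mass O = 0.6736 − (0.38482 + 0.032307) = 0.25647 g → mol O = 0.25647 ÷ 15.999 = 0.016031 mol
Divide by the smallest (0.016031 mol): C 1.999, H 1.999, O 1.000
Empirical formula: C2H2O
Empirical-formula mass = 42.04 g/mol; 84 ÷ 42.04 ≈ 2, so the molecular formula is C4H4O2.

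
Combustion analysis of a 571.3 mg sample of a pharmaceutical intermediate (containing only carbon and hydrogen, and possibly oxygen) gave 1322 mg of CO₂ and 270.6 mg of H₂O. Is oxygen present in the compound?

mol C = 1.322 g CO₂ ÷ 44.009 g/mol = 0.030039 mol
mol H = 2 × 0.2706 g H₂O ÷ 18.015 g/mol = 0.030042 mol
C and H account for only 0.39108 g of the 0.5713 g sample; the remaining 0.18022 g must be oxygen.

yes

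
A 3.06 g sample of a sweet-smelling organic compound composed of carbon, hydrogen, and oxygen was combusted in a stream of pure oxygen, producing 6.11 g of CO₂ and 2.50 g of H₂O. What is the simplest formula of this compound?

mol C = 6.11 g CO₂ ÷ 44.009 g/mol = 0.1388 mol
mol H = 2 × 2.50 g H₂O ÷ 18.015 g/mol = 0.2775 mol
mass O = 3.06 − (1.668 + 0.2798) = 1.113 g → mol O = 1.113 ÷ 15.999 = 0.06955 mol
Divide by the smallest (0.06955 mol): C 1.996, H 3.991, O 1.000

C2H4O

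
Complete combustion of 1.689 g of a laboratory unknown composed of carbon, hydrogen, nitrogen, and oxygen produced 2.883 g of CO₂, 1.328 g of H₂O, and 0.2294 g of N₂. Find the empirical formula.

C4H9NO2

mol C = 2.883 g CO₂ ÷ 44.009 g/mol = 0.065509 mol
mol H = 2 × 1.328 g H₂O ÷ 18.015 g/mol = 0.14743 mol
mol N = 2 × 0.2294 g N₂ ÷ 28.014 g/mol = 0.016378 mol
mass O = 1.689 − (0.78683 + 0.14861 + 0.22940) = 0.52416 g → mol O = 0.52416 ÷ 15.999 = 0.032762 mol
Divide by the smallest (0.016378 mol): C 4.000, H 9.002, N 1.000, O 2.000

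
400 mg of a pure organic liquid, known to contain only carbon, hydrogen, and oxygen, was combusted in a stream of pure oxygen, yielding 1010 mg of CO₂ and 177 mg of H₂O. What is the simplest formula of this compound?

C7H6O2

mol C = 1.01 g CO₂ ÷ 44.009 g/mol = 0.02295 mol
mol H = 2 × 0.177 g H₂O ÷ 18.015 g/mol = 0.01965 mol
mass O = 0.400 − (0.2757 + 0.01981) = 0.1045 g → mol O = 0.1045 ÷ 15.999 = 0.006534 mol
Divide by the smallest (0.006534 mol): C 3.512, H 3.007, O 1.000
Multiplying each by 2 gives whole numbers: C 7.02, H 6.01, O 2.00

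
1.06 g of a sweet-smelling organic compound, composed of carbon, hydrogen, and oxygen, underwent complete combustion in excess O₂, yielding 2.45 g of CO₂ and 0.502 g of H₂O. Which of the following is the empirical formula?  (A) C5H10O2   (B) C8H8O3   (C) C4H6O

(B) C8H8O3

mol C = 2.45 g CO₂ ÷ 44.009 g/mol = 0.05567 mol
mol H = 2 × 0.502 g H₂O ÷ 18.015 g/mol = 0.05573 mol
mass O = 1.06 − (0.6687 + 0.05618) = 0.3352 g → mol O = 0.3352 ÷ 15.999 = 0.02095 mol
Divide by the smallest (0.02095 mol): C 2.657, H 2.660, O 1.000
Multiplying each by 3 gives whole numbers: C 7.97, H 7.98, O 3.00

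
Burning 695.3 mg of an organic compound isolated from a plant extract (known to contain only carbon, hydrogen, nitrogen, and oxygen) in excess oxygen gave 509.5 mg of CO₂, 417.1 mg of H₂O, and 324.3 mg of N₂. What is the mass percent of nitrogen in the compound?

46.64%

mol C = 0.5095 g CO₂ ÷ 44.009 g/mol = 0.011577 mol
mol H = 2 × 0.4171 g H₂O ÷ 18.015 g/mol = 0.046306 mol
mol N = 2 × 0.3243 g N₂ ÷ 28.014 g/mol = 0.023153 mol
mass O = 0.6953 − (0.13905 + 0.046676 + 0.32430) = 0.18527 g → mol O = 0.18527 ÷ 15.999 = 0.011580 mol
mass % N = 0.32430 g ÷ 0.6953 g × 100%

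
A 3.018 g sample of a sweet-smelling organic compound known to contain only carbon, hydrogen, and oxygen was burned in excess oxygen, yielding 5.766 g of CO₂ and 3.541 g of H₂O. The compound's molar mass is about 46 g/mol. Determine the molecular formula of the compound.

mol C = 5.766 g CO₂ ÷ 44.009 g/mol = 0.13102 mol
mol H = 2 × 3.541 g H₂O ÷ 18.015 g/mol = 0.39312 mol
mass O = 3.018 − (1.5737 + 0.39626) = 1.0481 g → mol O = 1.0481 ÷ 15.999 = 0.065509 mol
Divide by the smallest (0.065509 mol): C 2.000, H 6.001, O 1.000
Empirical formula: C2H6O
Empirical-formula mass = 46.07 g/mol; 46 ÷ 46.07 ≈ 1, so the molecular formula is C2H6O.

C2H6O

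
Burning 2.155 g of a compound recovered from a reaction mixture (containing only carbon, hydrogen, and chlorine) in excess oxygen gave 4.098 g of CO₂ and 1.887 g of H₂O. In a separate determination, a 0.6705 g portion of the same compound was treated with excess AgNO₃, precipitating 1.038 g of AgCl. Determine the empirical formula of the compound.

mol C = 4.098 g CO₂ ÷ 44.009 g/mol = 0.093117 mol
mol H = 2 × 1.887 g H₂O ÷ 18.015 g/mol = 0.20949 mol
From the AgCl data: mol Cl per gram of compound = (1.038 ÷ 143.318) ÷ 0.6705 = 0.010802 mol/g, so in the 2.155 g combustion sample mol Cl = 0.023278 mol
Divide by the smallest (0.023278 mol): C 4.000, H 9.000, Cl 1.000

C4H9Cl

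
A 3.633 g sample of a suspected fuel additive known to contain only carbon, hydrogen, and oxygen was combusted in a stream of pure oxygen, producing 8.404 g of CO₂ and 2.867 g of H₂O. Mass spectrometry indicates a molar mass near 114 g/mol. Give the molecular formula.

C6H10O2

mol C = 8.404 g CO₂ ÷ 44.009 g/mol = 0.19096 mol
mol H = 2 × 2.867 g H₂O ÷ 18.015 g/mol = 0.31829 mol
mass O = 3.633 − (2.2936 + 0.32084) = 1.0185 g → mol O = 1.0185 ÷ 15.999 = 0.063662 mol
Divide by the smallest (0.063662 mol): C 3.000, H 5.000, O 1.000
Empirical formula: C3H5O
Empirical-formula mass = 57.07 g/mol; 114 ÷ 57.07 ≈ 2, so the molecular formula is C6H10O2.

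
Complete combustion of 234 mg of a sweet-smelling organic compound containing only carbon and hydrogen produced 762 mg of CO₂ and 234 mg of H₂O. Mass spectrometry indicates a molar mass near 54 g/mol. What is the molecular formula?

C4H6

mol C = 0.762 g CO₂ ÷ 44.009 g/mol = 0.01731 mol
mol H = 2 × 0.234 g H₂O ÷ 18.015 g/mol = 0.02598 mol
Divide by the smallest (0.01731 mol): C 1.000, H 1.500
Multiplying each by 2 gives whole numbers: C 2.00, H 3.00
Empirical formula: C2H3
Empirical-formula mass = 27.05 g/mol; 54 ÷ 27.05 ≈ 2, so the molecular formula is C4H6.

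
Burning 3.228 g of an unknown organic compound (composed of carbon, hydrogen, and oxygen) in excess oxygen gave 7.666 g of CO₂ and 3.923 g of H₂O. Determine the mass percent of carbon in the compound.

mol C = 7.666 g CO₂ ÷ 44.009 g/mol = 0.17419 mol
mol H = 2 × 3.923 g H₂O ÷ 18.015 g/mol = 0.43553 mol
mass O = 3.228 − (2.0922 + 0.43901) = 0.69677 g → mol O = 0.69677 ÷ 15.999 = 0.043551 mol
mass % C = 2.0922 g ÷ 3.228 g × 100%

64.81%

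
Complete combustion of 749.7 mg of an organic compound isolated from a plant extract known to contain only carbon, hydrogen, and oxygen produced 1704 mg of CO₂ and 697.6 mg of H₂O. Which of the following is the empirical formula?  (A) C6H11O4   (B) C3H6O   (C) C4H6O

(B) C3H6O

mol C = 1.704 g CO₂ ÷ 44.009 g/mol = 0.038719 mol
mol H = 2 × 0.6976 g H₂O ÷ 18.015 g/mol = 0.077447 mol
mass O = 0.7497 − (0.46506 + 0.078066) = 0.20658 g → mol O = 0.20658 ÷ 15.999 = 0.012912 mol
Divide by the smallest (0.012912 mol): C 2.999, H 5.998, O 1.000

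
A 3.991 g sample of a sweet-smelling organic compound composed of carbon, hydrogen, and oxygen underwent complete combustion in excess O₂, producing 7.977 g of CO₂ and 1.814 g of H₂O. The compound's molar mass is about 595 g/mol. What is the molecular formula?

mol C = 7.977 g CO₂ ÷ 44.009 g/mol = 0.18126 mol
mol H = 2 × 1.814 g H₂O ÷ 18.015 g/mol = 0.20139 mol
mass O = 3.991 − (2.1771 + 0.20300) = 1.6109 g → mol O = 1.6109 ÷ 15.999 = 0.10069 mol
Divide by the smallest (0.10069 mol): C 1.800, H 2.000, O 1.000
Multiplying each by 5 gives whole numbers: C 9.00, H 10.00, O 5.00
Empirical formula: C9H10O5
Empirical-formula mass = 198.17 g/mol; 595 ÷ 198.17 ≈ 3, so the molecular formula is C27H30O15.

C27H30O15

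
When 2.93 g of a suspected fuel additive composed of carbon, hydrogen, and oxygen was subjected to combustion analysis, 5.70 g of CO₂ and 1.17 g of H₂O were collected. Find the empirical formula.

mol C = 5.70 g CO₂ ÷ 44.009 g/mol = 0.1295 mol
mol H = 2 × 1.17 g H₂O ÷ 18.015 g/mol = 0.1299 mol
mass O = 2.93 − (1.556 + 0.1309) = 1.243 g → mol O = 1.243 ÷ 15.999 = 0.07772 mol
Divide by the smallest (0.07772 mol): C 1.667, H 1.671, O 1.000
Multiplying each by 3 gives whole numbers: C 5.00, H 5.01, O 3.00

C5H5O3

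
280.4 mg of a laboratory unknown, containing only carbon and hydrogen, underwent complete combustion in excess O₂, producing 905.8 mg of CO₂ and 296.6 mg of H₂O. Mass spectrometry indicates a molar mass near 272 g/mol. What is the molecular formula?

C20H32

mol C = 0.9058 g CO₂ ÷ 44.009 g/mol = 0.020582 mol
mol H = 2 × 0.2966 g H₂O ÷ 18.015 g/mol = 0.032928 mol
Divide by the smallest (0.020582 mol): C 1.000, H 1.600
Multiplying each by 5 gives whole numbers: C 5.00, H 8.00
Empirical formula: C5H8
Empirical-formula mass = 68.12 g/mol; 272 ÷ 68.12 ≈ 4, so the molecular formula is C20H32.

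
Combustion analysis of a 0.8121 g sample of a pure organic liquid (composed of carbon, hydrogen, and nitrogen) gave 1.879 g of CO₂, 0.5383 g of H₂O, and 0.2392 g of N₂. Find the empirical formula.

C5H7N2

mol C = 1.879 g CO₂ ÷ 44.009 g/mol = 0.042696 mol
mol H = 2 × 0.5383 g H₂O ÷ 18.015 g/mol = 0.059761 mol
mol N = 2 × 0.2392 g N₂ ÷ 28.014 g/mol = 0.017077 mol
Divide by the smallest (0.017077 mol): C 2.500, H 3.499, N 1.000
Multiplying each by 2 gives whole numbers: C 5.00, H 7.00, N 2.00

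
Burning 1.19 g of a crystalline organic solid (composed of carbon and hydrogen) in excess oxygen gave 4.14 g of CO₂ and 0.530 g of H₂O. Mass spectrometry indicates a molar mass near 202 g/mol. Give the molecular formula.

C16H10

mol C = 4.14 g CO₂ ÷ 44.009 g/mol = 0.09407 mol
mol H = 2 × 0.530 g H₂O ÷ 18.015 g/mol = 0.05884 mol
Divide by the smallest (0.05884 mol): C 1.599, H 1.000
Multiplying each by 5 gives whole numbers: C 7.99, H 5.00
Empirical formula: C8H5
Empirical-formula mass = 101.13 g/mol; 202 ÷ 101.13 ≈ 2, so the molecular formula is C16H10.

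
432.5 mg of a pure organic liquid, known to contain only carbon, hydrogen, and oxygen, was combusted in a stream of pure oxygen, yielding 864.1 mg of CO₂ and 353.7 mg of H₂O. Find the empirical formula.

mol C = 0.8641 g CO₂ ÷ 44.009 g/mol = 0.019635 mol
mol H = 2 × 0.3537 g H₂O ÷ 18.015 g/mol = 0.039267 mol
mass O = 0.4325 − (0.23583 + 0.039581) = 0.15709 g → mol O = 0.15709 ÷ 15.999 = 0.0098186 mol
Divide by the smallest (0.0098186 mol): C 2.000, H 3.999, O 1.000

C2H4O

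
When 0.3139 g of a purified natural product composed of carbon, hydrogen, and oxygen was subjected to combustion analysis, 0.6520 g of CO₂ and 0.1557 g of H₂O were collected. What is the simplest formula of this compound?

C6H7O3

mol C = 0.6520 g CO₂ ÷ 44.009 g/mol = 0.014815 mol
mol H = 2 × 0.1557 g H₂O ÷ 18.015 g/mol = 0.017286 mol
mass O = 0.3139 − (0.17794 + 0.017424) = 0.11853 g → mol O = 0.11853 ÷ 15.999 = 0.0074087 mol
Divide by the smallest (0.0074087 mol): C 2.000, H 2.333, O 1.000
Multiplying each by 3 gives whole numbers: C 6.00, H 7.00, O 3.00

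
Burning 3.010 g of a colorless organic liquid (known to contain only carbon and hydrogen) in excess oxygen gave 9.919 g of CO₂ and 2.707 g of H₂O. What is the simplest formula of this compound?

mol C = 9.919 g CO₂ ÷ 44.009 g/mol = 0.22539 mol
mol H = 2 × 2.707 g H₂O ÷ 18.015 g/mol = 0.30053 mol
Divide by the smallest (0.22539 mol): C 1.000, H 1.333
Multiplying each by 3 gives whole numbers: C 3.00, H 4.00

C3H4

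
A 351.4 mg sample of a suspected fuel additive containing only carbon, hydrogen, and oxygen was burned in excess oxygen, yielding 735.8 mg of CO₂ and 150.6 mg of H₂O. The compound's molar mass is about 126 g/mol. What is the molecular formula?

C6H6O3

mol C = 0.7358 g CO₂ ÷ 44.009 g/mol = 0.016719 mol
mol H = 2 × 0.1506 g H₂O ÷ 18.015 g/mol = 0.016719 mol
mass O = 0.3514 − (0.20082 + 0.016853) = 0.13373 g → mol O = 0.13373 ÷ 15.999 = 0.0083587 mol
Divide by the smallest (0.0083587 mol): C 2.000, H 2.000, O 1.000
Empirical formula: C2H2O
Empirical-formula mass = 42.04 g/mol; 126 ÷ 42.04 ≈ 3, so the molecular formula is C6H6O3.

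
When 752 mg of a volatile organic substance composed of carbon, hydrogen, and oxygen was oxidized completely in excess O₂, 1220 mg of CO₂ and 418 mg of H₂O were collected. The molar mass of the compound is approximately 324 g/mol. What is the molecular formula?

C12H20O10

mol C = 1.22 g CO₂ ÷ 44.009 g/mol = 0.02772 mol
mol H = 2 × 0.418 g H₂O ÷ 18.015 g/mol = 0.04641 mol
mass O = 0.752 − (0.3330 + 0.04678) = 0.3723 g → mol O = 0.3723 ÷ 15.999 = 0.02327 mol
Divide by the smallest (0.02327 mol): C 1.191, H 1.994, O 1.000
Multiplying each by 5 gives whole numbers: C 5.96, H 9.97, O 5.00
Empirical formula: C6H10O5
Empirical-formula mass = 162.14 g/mol; 324 ÷ 162.14 ≈ 2, so the molecular formula is C12H20O10.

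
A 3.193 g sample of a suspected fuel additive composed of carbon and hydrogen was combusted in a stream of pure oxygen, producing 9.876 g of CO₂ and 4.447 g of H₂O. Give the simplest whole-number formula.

C5H11

mol C = 9.876 g CO₂ ÷ 44.009 g/mol = 0.22441 mol
mol H = 2 × 4.447 g H₂O ÷ 18.015 g/mol = 0.49370 mol
Divide by the smallest (0.22441 mol): C 1.000, H 2.200
Multiplying each by 5 gives whole numbers: C 5.00, H 11.00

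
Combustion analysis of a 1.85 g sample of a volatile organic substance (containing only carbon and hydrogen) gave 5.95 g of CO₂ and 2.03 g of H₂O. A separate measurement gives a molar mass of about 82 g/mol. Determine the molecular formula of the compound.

mol C = 5.95 g CO₂ ÷ 44.009 g/mol = 0.1352 mol
mol H = 2 × 2.03 g H₂O ÷ 18.015 g/mol = 0.2254 mol
Divide by the smallest (0.1352 mol): C 1.000, H 1.667
Multiplying each by 3 gives whole numbers: C 3.00, H 5.00
Empirical formula: C3H5
Empirical-formula mass = 41.07 g/mol; 82 ÷ 41.07 ≈ 2, so the molecular formula is C6H10.

C6H10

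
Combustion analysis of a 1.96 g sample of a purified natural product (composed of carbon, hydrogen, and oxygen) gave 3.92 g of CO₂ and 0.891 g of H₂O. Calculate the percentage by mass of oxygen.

40.3%

mol C = 3.92 g CO₂ ÷ 44.009 g/mol = 0.08907 mol
mol H = 2 × 0.891 g H₂O ÷ 18.015 g/mol = 0.09892 mol
mass O = 1.96 − (1.070 + 0.09971) = 0.7904 g → mol O = 0.7904 ÷ 15.999 = 0.04941 mol
mass % O = 0.7904 g ÷ 1.96 g × 100%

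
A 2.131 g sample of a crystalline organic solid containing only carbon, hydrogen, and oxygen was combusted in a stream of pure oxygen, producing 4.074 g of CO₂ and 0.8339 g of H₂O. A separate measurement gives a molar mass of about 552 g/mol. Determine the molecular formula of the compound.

C24H24O15

mol C = 4.074 g CO₂ ÷ 44.009 g/mol = 0.092572 mol
mol H = 2 × 0.8339 g H₂O ÷ 18.015 g/mol = 0.092578 mol
mass O = 2.131 − (1.1119 + 0.093319) = 0.92580 g → mol O = 0.92580 ÷ 15.999 = 0.057866 mol
Divide by the smallest (0.057866 mol): C 1.600, H 1.600, O 1.000
Multiplying each by 5 gives whole numbers: C 8.00, H 8.00, O 5.00
Empirical formula: C8H8O5
Empirical-formula mass = 184.15 g/mol; 552 ÷ 184.15 ≈ 3, so the molecular formula is C24H24O15.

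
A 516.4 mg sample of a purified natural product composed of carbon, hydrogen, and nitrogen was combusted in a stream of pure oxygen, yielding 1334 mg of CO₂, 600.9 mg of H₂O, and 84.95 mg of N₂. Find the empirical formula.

C5H11N

mol C = 1.334 g CO₂ ÷ 44.009 g/mol = 0.030312 mol
mol H = 2 × 0.6009 g H₂O ÷ 18.015 g/mol = 0.066711 mol
mol N = 2 × 0.08495 g N₂ ÷ 28.014 g/mol = 0.0060648 mol
Divide by the smallest (0.0060648 mol): C 4.998, H 11.000, N 1.000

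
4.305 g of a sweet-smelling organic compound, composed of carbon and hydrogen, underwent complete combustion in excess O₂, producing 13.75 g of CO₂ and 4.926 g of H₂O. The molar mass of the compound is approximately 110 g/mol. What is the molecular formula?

mol C = 13.75 g CO₂ ÷ 44.009 g/mol = 0.31244 mol
mol H = 2 × 4.926 g H₂O ÷ 18.015 g/mol = 0.54688 mol
Divide by the smallest (0.31244 mol): C 1.000, H 1.750
Multiplying each by 4 gives whole numbers: C 4.00, H 7.00
Empirical formula: C4H7
Empirical-formula mass = 55.10 g/mol; 110 ÷ 55.10 ≈ 2, so the molecular formula is C8H14.

C8H14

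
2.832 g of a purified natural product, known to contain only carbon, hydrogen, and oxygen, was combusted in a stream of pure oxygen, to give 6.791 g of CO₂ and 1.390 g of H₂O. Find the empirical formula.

mol C = 6.791 g CO₂ ÷ 44.009 g/mol = 0.15431 mol
mol H = 2 × 1.390 g H₂O ÷ 18.015 g/mol = 0.15432 mol
mass O = 2.832 − (1.8534 + 0.15555) = 0.82304 g → mol O = 0.82304 ÷ 15.999 = 0.051443 mol
Divide by the smallest (0.051443 mol): C 3.000, H 3.000, O 1.000

C3H3O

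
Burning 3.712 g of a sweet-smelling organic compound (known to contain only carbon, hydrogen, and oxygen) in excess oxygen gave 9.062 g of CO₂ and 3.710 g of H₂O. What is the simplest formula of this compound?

C4H8O

mol C = 9.062 g CO₂ ÷ 44.009 g/mol = 0.20591 mol
mol H = 2 × 3.710 g H₂O ÷ 18.015 g/mol = 0.41188 mol
mass O = 3.712 − (2.4732 + 0.41517) = 0.82361 g → mol O = 0.82361 ÷ 15.999 = 0.051479 mol
Divide by the smallest (0.051479 mol): C 4.000, H 8.001, O 1.000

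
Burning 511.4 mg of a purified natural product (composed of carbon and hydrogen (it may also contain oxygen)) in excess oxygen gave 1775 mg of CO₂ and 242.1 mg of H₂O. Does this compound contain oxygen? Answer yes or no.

mol C = 1.775 g CO₂ ÷ 44.009 g/mol = 0.040333 mol
mol H = 2 × 0.2421 g H₂O ÷ 18.015 g/mol = 0.026878 mol
C and H together account for 0.51153 g — essentially the entire 0.5114 g sample — so the compound contains no oxygen.

no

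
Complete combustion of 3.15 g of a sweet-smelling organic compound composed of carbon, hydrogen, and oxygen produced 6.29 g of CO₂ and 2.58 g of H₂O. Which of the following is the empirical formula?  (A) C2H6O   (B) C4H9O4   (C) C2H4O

mol C = 6.29 g CO₂ ÷ 44.009 g/mol = 0.1429 mol
mol H = 2 × 2.58 g H₂O ÷ 18.015 g/mol = 0.2864 mol
mass O = 3.15 − (1.717 + 0.2887) = 1.145 g → mol O = 1.145 ÷ 15.999 = 0.07154 mol
Divide by the smallest (0.07154 mol): C 1.998, H 4.004, O 1.000

(C) C2H4O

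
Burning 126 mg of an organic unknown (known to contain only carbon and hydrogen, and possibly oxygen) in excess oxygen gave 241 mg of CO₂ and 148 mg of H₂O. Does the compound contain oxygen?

mol C = 0.241 g CO₂ ÷ 44.009 g/mol = 0.005476 mol
mol H = 2 × 0.148 g H₂O ÷ 18.015 g/mol = 0.01643 mol
C and H account for only 0.08234 g of the 0.126 g sample; the remaining 0.04366 g must be oxygen.

yes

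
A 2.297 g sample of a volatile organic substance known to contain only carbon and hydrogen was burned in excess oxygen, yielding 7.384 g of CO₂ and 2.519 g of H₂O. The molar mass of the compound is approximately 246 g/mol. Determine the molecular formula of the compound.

C18H30

mol C = 7.384 g CO₂ ÷ 44.009 g/mol = 0.16778 mol
mol H = 2 × 2.519 g H₂O ÷ 18.015 g/mol = 0.27966 mol
Divide by the smallest (0.16778 mol): C 1.000, H 1.667
Multiplying each by 3 gives whole numbers: C 3.00, H 5.00
Empirical formula: C3H5
Empirical-formula mass = 41.07 g/mol; 246 ÷ 41.07 ≈ 6, so the molecular formula is C18H30.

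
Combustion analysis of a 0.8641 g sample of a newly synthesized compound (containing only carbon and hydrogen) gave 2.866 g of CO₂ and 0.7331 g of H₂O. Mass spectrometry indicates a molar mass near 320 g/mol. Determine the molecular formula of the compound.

C24H30

mol C = 2.866 g CO₂ ÷ 44.009 g/mol = 0.065123 mol
mol H = 2 × 0.7331 g H₂O ÷ 18.015 g/mol = 0.081388 mol
Divide by the smallest (0.065123 mol): C 1.000, H 1.250
Multiplying each by 4 gives whole numbers: C 4.00, H 5.00
Empirical formula: C4H5
Empirical-formula mass = 53.08 g/mol; 320 ÷ 53.08 ≈ 6, so the molecular formula is C24H30.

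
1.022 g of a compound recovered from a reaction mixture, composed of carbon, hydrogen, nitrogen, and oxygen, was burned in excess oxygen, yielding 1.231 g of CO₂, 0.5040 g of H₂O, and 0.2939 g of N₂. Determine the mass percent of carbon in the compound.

32.87%

mol C = 1.231 g CO₂ ÷ 44.009 g/mol = 0.027972 mol
mol H = 2 × 0.5040 g H₂O ÷ 18.015 g/mol = 0.055953 mol
mol N = 2 × 0.2939 g N₂ ÷ 28.014 g/mol = 0.020982 mol
mass O = 1.022 − (0.33597 + 0.056401 + 0.29390) = 0.33573 g → mol O = 0.33573 ÷ 15.999 = 0.020985 mol
mass % C = 0.33597 g ÷ 1.022 g × 100%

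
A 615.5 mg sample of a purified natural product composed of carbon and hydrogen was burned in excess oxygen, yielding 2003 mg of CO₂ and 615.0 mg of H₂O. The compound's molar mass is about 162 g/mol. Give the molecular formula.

mol C = 2.003 g CO₂ ÷ 44.009 g/mol = 0.045513 mol
mol H = 2 × 0.6150 g H₂O ÷ 18.015 g/mol = 0.068276 mol
Divide by the smallest (0.045513 mol): C 1.000, H 1.500
Multiplying each by 2 gives whole numbers: C 2.00, H 3.00
Empirical formula: C2H3
Empirical-formula mass = 27.05 g/mol; 162 ÷ 27.05 ≈ 6, so the molecular formula is C12H18.

C12H18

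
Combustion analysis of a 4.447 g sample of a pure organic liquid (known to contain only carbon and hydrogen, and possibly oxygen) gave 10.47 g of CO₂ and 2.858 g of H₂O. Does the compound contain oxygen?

yes

mol C = 10.47 g CO₂ ÷ 44.009 g/mol = 0.23791 mol
mol H = 2 × 2.858 g H₂O ÷ 18.015 g/mol = 0.31729 mol
C and H account for only 3.1773 g of the 4.447 g sample; the remaining 1.2697 g must be oxygen.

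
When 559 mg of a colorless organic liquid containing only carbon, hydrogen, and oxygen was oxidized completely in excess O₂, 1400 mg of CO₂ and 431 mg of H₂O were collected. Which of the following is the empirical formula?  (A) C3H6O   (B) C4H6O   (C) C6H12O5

(B) C4H6O

mol C = 1.40 g CO₂ ÷ 44.009 g/mol = 0.03181 mol
mol H = 2 × 0.431 g H₂O ÷ 18.015 g/mol = 0.04785 mol
mass O = 0.559 − (0.3821 + 0.04823) = 0.1287 g → mol O = 0.1287 ÷ 15.999 = 0.008043 mol
Divide by the smallest (0.008043 mol): C 3.955, H 5.949, O 1.000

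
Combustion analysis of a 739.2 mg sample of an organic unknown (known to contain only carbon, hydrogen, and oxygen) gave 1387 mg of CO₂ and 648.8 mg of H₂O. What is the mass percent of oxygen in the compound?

38.97%

mol C = 1.387 g CO₂ ÷ 44.009 g/mol = 0.031516 mol
mol H = 2 × 0.6488 g H₂O ÷ 18.015 g/mol = 0.072029 mol
mass O = 0.7392 − (0.37854 + 0.072605) = 0.28805 g → mol O = 0.28805 ÷ 15.999 = 0.018004 mol
mass % O = 0.28805 g ÷ 0.7392 g × 100%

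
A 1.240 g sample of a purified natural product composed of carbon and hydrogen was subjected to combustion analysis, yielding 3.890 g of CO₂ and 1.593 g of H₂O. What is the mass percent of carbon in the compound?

mol C = 3.890 g CO₂ ÷ 44.009 g/mol = 0.088391 mol
mol H = 2 × 1.593 g H₂O ÷ 18.015 g/mol = 0.17685 mol
mass % C = 1.0617 g ÷ 1.240 g × 100%

85.62%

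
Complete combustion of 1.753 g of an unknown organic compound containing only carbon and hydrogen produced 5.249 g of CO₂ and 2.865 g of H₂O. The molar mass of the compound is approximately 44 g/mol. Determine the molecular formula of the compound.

C3H8

mol C = 5.249 g CO₂ ÷ 44.009 g/mol = 0.11927 mol
mol H = 2 × 2.865 g H₂O ÷ 18.015 g/mol = 0.31807 mol
Divide by the smallest (0.11927 mol): C 1.000, H 2.667
Multiplying each by 3 gives whole numbers: C 3.00, H 8.00
Empirical formula: C3H8
Empirical-formula mass = 44.10 g/mol; 44 ÷ 44.10 ≈ 1, so the molecular formula is C3H8.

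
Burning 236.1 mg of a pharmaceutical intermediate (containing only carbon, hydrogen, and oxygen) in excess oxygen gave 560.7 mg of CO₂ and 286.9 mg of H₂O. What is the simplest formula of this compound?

C4H10O

mol C = 0.5607 g CO₂ ÷ 44.009 g/mol = 0.012741 mol
mol H = 2 × 0.2869 g H₂O ÷ 18.015 g/mol = 0.031851 mol
mass O = 0.2361 − (0.15303 + 0.032106) = 0.050967 g → mol O = 0.050967 ÷ 15.999 = 0.0031856 mol
Divide by the smallest (0.0031856 mol): C 3.999, H 9.998, O 1.000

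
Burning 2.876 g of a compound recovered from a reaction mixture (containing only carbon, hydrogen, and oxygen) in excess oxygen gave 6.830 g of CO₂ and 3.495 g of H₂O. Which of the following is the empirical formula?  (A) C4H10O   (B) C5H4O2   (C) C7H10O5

mol C = 6.830 g CO₂ ÷ 44.009 g/mol = 0.15520 mol
mol H = 2 × 3.495 g H₂O ÷ 18.015 g/mol = 0.38801 mol
mass O = 2.876 − (1.8641 + 0.39111) = 0.62083 g → mol O = 0.62083 ÷ 15.999 = 0.038804 mol
Divide by the smallest (0.038804 mol): C 3.999, H 9.999, O 1.000

(A) C4H10O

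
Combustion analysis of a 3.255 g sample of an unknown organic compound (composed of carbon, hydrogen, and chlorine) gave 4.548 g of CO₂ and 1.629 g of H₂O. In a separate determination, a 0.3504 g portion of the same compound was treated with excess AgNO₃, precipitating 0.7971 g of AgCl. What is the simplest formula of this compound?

mol C = 4.548 g CO₂ ÷ 44.009 g/mol = 0.10334 mol
mol H = 2 × 1.629 g H₂O ÷ 18.015 g/mol = 0.18085 mol
From the AgCl data: mol Cl per gram of compound = (0.7971 ÷ 143.318) ÷ 0.3504 = 0.015873 mol/g, so in the 3.255 g combustion sample mol Cl = 0.051665 mol
Divide by the smallest (0.051665 mol): C 2.000, H 3.500, Cl 1.000
Multiplying each by 2 gives whole numbers: C 4.00, H 7.00, Cl 2.00

C4H7Cl2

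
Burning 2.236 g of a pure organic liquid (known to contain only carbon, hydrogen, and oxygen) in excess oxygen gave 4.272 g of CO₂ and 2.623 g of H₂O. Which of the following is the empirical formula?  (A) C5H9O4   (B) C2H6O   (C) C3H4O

mol C = 4.272 g CO₂ ÷ 44.009 g/mol = 0.097071 mol
mol H = 2 × 2.623 g H₂O ÷ 18.015 g/mol = 0.29120 mol
mass O = 2.236 − (1.1659 + 0.29353) = 0.77655 g → mol O = 0.77655 ÷ 15.999 = 0.048537 mol
Divide by the smallest (0.048537 mol): C 2.000, H 6.000, O 1.000

(B) C2H6O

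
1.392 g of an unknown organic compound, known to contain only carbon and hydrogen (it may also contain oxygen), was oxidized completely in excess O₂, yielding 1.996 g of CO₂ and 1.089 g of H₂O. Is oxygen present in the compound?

mol C = 1.996 g CO₂ ÷ 44.009 g/mol = 0.045354 mol
mol H = 2 × 1.089 g H₂O ÷ 18.015 g/mol = 0.12090 mol
C and H account for only 0.66662 g of the 1.392 g sample; the remaining 0.72538 g must be oxygen.

yes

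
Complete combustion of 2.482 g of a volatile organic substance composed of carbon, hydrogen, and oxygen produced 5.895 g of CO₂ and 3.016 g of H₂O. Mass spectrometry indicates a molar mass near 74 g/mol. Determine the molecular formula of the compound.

mol C = 5.895 g CO₂ ÷ 44.009 g/mol = 0.13395 mol
mol H = 2 × 3.016 g H₂O ÷ 18.015 g/mol = 0.33483 mol
mass O = 2.482 − (1.6089 + 0.33751) = 0.53562 g → mol O = 0.53562 ÷ 15.999 = 0.033478 mol
Divide by the smallest (0.033478 mol): C 4.001, H 10.002, O 1.000
Empirical formula: C4H10O
Empirical-formula mass = 74.12 g/mol; 74 ÷ 74.12 ≈ 1, so the molecular formula is C4H10O.

C4H10O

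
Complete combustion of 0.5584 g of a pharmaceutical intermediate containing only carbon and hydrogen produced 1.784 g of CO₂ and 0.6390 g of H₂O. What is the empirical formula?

mol C = 1.784 g CO₂ ÷ 44.009 g/mol = 0.040537 mol
mol H = 2 × 0.6390 g H₂O ÷ 18.015 g/mol = 0.070941 mol
Divide by the smallest (0.040537 mol): C 1.000, H 1.750
Multiplying each by 4 gives whole numbers: C 4.00, H 7.00

C4H7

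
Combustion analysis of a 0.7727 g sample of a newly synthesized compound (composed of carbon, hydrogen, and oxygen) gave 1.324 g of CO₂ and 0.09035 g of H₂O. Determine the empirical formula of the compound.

C6H2O5

mol C = 1.324 g CO₂ ÷ 44.009 g/mol = 0.030085 mol
mol H = 2 × 0.09035 g H₂O ÷ 18.015 g/mol = 0.010031 mol
mass O = 0.7727 − (0.36135 + 0.010111) = 0.40124 g → mol O = 0.40124 ÷ 15.999 = 0.025079 mol
Divide by the smallest (0.010031 mol): C 2.999, H 1.000, O 2.500
Multiplying each by 2 gives whole numbers: C 6.00, H 2.00, O 5.00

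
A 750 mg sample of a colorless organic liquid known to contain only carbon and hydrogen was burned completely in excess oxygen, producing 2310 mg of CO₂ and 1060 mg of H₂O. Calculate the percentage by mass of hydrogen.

15.8%

mol C = 2.31 g CO₂ ÷ 44.009 g/mol = 0.05249 mol
mol H = 2 × 1.06 g H₂O ÷ 18.015 g/mol = 0.1177 mol
mass % H = 0.1186 g ÷ 0.750 g × 100%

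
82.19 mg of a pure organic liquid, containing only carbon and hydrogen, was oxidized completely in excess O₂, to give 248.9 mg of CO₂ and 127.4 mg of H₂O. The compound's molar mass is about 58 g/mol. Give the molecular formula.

C4H10

mol C = 0.2489 g CO₂ ÷ 44.009 g/mol = 0.0056557 mol
mol H = 2 × 0.1274 g H₂O ÷ 18.015 g/mol = 0.014144 mol
Divide by the smallest (0.0056557 mol): C 1.000, H 2.501
Multiplying each by 2 gives whole numbers: C 2.00, H 5.00
Empirical formula: C2H5
Empirical-formula mass = 29.06 g/mol; 58 ÷ 29.06 ≈ 2, so the molecular formula is C4H10.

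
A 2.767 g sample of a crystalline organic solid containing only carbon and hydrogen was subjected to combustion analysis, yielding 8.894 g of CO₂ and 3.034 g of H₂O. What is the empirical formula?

C3H5

mol C = 8.894 g CO₂ ÷ 44.009 g/mol = 0.20210 mol
mol H = 2 × 3.034 g H₂O ÷ 18.015 g/mol = 0.33683 mol
Divide by the smallest (0.20210 mol): C 1.000, H 1.667
Multiplying each by 3 gives whole numbers: C 3.00, H 5.00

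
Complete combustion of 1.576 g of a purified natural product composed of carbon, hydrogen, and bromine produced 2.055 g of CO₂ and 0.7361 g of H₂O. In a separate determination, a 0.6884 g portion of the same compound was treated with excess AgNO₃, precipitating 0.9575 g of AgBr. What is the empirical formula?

mol C = 2.055 g CO₂ ÷ 44.009 g/mol = 0.046695 mol
mol H = 2 × 0.7361 g H₂O ÷ 18.015 g/mol = 0.081721 mol
From the AgBr data: mol Br per gram of compound = (0.9575 ÷ 187.772) ÷ 0.6884 = 0.0074074 mol/g, so in the 1.576 g combustion sample mol Br = 0.011674 mol
Divide by the smallest (0.011674 mol): C 4.000, H 7.000, Br 1.000

C4H7Br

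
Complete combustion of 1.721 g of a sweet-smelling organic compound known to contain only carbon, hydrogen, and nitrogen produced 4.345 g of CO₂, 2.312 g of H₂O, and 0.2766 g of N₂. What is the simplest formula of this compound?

C5H13N

mol C = 4.345 g CO₂ ÷ 44.009 g/mol = 0.098730 mol
mol H = 2 × 2.312 g H₂O ÷ 18.015 g/mol = 0.25667 mol
mol N = 2 × 0.2766 g N₂ ÷ 28.014 g/mol = 0.019747 mol
Divide by the smallest (0.019747 mol): C 5.000, H 12.998, N 1.000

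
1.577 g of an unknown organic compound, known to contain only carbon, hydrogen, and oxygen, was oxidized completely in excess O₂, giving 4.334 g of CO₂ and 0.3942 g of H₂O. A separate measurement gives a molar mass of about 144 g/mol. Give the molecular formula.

mol C = 4.334 g CO₂ ÷ 44.009 g/mol = 0.098480 mol
mol H = 2 × 0.3942 g H₂O ÷ 18.015 g/mol = 0.043764 mol
mass O = 1.577 − (1.1828 + 0.044114) = 0.35004 g → mol O = 0.35004 ÷ 15.999 = 0.021879 mol
Divide by the smallest (0.021879 mol): C 4.501, H 2.000, O 1.000
Multiplying each by 2 gives whole numbers: C 9.00, H 4.00, O 2.00
Empirical formula: C9H4O2
Empirical-formula mass = 144.13 g/mol; 144 ÷ 144.13 ≈ 1, so the molecular formula is C9H4O2.

C9H4O2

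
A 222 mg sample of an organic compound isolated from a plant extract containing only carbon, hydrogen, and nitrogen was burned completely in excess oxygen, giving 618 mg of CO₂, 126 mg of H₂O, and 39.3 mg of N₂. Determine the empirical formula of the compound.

C5H5N

mol C = 0.618 g CO₂ ÷ 44.009 g/mol = 0.01404 mol
mol H = 2 × 0.126 g H₂O ÷ 18.015 g/mol = 0.01399 mol
mol N = 2 × 0.0393 g N₂ ÷ 28.014 g/mol = 0.002806 mol
Divide by the smallest (0.002806 mol): C 5.005, H 4.986, N 1.000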